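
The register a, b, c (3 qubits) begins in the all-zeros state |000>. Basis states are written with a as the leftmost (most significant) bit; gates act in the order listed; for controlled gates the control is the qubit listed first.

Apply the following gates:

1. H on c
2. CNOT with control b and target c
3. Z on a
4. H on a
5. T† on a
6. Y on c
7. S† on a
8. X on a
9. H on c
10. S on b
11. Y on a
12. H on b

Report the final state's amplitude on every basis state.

The resulting statevector has amplitude 0 on |000>, -1/2 on |001>, 0 on |010>, -1/2 on |011>, 0 on |100>, -exp(I*pi/4)/2 on |101>, 0 on |110>, -exp(I*pi/4)/2 on |111>.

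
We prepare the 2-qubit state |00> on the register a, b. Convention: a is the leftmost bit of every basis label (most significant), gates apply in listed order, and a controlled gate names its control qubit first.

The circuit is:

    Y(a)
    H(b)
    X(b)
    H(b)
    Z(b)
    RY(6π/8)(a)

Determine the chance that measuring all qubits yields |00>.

Outcome |00> occurs with probability sqrt(2)/4 + 1/2. Key observation: steps 2-5 multiply out to the identity, so the circuit reduces to the remaining gates.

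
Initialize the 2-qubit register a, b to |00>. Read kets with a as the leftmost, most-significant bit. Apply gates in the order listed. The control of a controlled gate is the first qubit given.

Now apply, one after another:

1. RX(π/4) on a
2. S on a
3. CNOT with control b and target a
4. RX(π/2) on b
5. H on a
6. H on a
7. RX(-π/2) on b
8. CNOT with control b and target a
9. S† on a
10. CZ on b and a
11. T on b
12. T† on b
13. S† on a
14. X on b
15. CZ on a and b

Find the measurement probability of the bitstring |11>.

The probability of measuring |11> is 1/2 - sqrt(2)/4. Key observation: the block from step 2 through step 9 cancels to the identity and can be dropped.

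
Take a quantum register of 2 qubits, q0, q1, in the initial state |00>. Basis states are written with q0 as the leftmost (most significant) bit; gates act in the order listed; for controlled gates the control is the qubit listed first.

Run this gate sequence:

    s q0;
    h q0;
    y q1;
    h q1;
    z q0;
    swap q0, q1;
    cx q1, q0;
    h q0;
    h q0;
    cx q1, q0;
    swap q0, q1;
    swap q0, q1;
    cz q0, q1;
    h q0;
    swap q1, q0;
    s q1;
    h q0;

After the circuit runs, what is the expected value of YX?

In the final state, YX has expectation -1. Key observation: the block from step 6 through step 11 cancels to the identity and can be dropped.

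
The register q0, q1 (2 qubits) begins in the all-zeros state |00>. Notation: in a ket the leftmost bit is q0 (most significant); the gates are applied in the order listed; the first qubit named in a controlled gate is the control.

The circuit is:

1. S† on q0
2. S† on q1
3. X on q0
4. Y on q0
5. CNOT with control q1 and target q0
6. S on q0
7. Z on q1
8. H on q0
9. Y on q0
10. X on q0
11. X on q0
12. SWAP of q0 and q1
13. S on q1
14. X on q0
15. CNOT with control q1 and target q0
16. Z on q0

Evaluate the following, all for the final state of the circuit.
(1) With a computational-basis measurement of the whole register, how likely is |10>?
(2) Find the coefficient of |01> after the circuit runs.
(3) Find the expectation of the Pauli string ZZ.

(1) A full measurement returns |10> with probability 1/2.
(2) The amplitude on |01> is sqrt(2)*I/2.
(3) The expectation value of ZZ is -1.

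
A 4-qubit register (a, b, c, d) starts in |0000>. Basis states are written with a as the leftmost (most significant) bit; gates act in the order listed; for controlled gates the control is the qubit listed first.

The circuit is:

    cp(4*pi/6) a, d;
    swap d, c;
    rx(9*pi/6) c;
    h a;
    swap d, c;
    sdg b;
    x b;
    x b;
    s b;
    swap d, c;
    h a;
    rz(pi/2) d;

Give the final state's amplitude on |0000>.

The final state's coefficient on |0000> equals sqrt(2)*exp(3*I*pi/4)/2. Key observation: the block from step 4 through step 11 cancels to the identity and can be dropped.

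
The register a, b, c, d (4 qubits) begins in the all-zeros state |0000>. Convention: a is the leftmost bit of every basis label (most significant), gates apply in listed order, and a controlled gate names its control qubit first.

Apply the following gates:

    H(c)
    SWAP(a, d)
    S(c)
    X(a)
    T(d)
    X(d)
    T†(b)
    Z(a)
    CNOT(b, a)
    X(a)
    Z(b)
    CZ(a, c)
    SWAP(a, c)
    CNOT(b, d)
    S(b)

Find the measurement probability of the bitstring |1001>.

A full measurement returns |1001> with probability 1/2.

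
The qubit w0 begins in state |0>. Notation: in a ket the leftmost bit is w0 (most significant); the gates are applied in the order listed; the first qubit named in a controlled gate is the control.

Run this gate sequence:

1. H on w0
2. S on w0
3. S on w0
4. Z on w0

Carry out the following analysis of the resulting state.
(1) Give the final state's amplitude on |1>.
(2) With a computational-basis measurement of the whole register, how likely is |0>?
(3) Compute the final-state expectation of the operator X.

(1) |1> carries amplitude sqrt(2)/2 in the final state.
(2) A full measurement returns |0> with probability 1/2.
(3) In the final state, X has expectation 1.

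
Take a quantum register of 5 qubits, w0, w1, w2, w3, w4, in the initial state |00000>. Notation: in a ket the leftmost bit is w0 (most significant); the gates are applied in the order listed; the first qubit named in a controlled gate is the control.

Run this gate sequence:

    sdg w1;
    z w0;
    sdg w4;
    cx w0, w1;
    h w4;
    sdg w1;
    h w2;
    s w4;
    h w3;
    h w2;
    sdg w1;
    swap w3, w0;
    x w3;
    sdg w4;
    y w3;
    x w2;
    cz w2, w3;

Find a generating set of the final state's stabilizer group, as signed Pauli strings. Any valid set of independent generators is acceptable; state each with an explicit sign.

The final state is stabilized by the group generated by +XIIII, +IIIIX, +IZIII, -IIZII, +IIIZI; other independent generating sets are equally valid.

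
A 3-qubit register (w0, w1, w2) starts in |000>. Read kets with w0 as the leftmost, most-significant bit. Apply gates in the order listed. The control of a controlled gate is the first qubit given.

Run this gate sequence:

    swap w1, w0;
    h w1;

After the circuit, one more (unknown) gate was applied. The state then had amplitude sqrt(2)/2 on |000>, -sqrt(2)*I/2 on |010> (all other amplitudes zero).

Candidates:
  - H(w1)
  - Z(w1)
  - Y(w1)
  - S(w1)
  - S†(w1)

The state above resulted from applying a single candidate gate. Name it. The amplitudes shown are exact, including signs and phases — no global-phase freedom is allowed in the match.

The applied gate was S†(w1).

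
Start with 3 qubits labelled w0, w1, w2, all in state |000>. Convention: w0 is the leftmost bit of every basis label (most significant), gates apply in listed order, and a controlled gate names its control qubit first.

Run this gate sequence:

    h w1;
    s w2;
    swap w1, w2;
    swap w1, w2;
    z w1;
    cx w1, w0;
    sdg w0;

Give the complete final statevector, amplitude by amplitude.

The resulting statevector has amplitude sqrt(2)/2 on |000>, sqrt(2)*I/2 on |110>, and 0 on every other basis state.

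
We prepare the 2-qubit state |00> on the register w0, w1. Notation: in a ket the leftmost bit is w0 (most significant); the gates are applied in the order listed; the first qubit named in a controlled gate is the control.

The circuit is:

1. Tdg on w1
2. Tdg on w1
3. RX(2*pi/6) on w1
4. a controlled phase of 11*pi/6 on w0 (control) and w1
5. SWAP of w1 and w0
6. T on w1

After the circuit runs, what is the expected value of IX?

In the final state, IX has expectation 0.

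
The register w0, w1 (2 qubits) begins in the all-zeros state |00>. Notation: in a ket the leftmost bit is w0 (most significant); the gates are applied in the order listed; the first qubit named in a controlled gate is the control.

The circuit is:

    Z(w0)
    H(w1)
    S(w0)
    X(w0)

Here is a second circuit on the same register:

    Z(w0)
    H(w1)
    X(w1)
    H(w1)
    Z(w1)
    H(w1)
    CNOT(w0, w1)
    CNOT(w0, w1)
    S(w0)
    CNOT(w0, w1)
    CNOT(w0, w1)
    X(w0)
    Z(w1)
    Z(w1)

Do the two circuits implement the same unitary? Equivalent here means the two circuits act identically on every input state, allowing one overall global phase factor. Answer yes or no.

Yes — the two circuits implement the same unitary up to a global phase.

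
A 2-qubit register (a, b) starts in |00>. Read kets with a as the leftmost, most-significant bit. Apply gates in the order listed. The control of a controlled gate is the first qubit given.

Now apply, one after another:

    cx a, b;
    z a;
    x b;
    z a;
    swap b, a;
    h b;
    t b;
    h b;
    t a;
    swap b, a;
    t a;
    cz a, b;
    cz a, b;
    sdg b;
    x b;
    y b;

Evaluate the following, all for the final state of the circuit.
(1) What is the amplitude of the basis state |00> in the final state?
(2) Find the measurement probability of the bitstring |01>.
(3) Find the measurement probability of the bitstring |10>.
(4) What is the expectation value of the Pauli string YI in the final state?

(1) |00> carries amplitude 0 in the final state.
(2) A full measurement returns |01> with probability sqrt(2)/4 + 1/2.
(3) The probability of measuring |10> is 0.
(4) The observable YI averages to -1/2.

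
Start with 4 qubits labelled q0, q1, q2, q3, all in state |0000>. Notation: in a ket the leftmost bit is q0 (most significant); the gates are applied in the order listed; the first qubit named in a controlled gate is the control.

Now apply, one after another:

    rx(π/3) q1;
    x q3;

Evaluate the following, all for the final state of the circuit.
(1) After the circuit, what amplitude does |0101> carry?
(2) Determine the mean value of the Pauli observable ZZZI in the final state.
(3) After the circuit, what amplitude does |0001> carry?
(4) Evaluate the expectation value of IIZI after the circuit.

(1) The final state's coefficient on |0101> equals -I/2.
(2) In the final state, ZZZI has expectation 1/2.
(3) The amplitude on |0001> is sqrt(3)/2.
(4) The observable IIZI averages to 1.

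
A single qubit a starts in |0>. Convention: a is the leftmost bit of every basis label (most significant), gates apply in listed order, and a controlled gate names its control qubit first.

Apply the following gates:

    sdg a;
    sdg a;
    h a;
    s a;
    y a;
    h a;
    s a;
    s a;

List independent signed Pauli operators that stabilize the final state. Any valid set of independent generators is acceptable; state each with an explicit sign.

The stabilizer group can be generated by +Y, among other valid generating sets.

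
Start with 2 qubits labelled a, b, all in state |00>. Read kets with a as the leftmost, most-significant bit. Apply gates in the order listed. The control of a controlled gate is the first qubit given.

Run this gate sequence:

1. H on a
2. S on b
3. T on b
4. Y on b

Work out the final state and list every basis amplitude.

The final amplitudes are 0 on |00>, sqrt(2)*I/2 on |01>, 0 on |10>, sqrt(2)*I/2 on |11>.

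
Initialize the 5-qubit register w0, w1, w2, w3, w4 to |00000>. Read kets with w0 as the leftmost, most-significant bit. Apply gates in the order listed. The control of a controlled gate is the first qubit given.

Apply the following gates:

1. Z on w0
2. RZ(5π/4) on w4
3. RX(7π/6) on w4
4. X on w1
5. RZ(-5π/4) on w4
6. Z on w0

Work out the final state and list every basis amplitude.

The resulting statevector has amplitude -sqrt(6)/4 + sqrt(2)/4 on |01000>, (sqrt(2) + sqrt(6))*exp(I*pi/4)/4 on |01001>, and 0 on every other basis state.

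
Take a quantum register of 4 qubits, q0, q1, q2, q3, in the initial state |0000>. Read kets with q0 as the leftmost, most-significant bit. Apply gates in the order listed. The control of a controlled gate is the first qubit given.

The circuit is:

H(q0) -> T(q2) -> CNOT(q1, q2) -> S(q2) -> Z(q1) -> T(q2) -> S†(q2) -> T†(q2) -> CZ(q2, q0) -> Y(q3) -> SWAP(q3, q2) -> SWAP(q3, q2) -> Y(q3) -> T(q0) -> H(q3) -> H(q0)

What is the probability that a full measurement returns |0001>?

A full measurement returns |0001> with probability sqrt(2)/8 + 1/4. Key observation: steps 10-13 multiply out to the identity, so the circuit reduces to the remaining gates.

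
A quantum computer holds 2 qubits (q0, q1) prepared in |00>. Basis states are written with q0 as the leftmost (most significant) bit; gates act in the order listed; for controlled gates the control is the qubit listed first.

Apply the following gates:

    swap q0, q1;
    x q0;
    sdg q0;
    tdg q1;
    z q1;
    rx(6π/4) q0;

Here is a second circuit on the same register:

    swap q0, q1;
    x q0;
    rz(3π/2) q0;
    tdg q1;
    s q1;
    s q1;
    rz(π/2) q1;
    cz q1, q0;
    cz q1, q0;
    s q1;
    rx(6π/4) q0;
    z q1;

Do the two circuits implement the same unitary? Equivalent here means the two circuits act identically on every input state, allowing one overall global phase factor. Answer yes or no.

Yes: on every input state the two circuits agree up to one overall phase factor.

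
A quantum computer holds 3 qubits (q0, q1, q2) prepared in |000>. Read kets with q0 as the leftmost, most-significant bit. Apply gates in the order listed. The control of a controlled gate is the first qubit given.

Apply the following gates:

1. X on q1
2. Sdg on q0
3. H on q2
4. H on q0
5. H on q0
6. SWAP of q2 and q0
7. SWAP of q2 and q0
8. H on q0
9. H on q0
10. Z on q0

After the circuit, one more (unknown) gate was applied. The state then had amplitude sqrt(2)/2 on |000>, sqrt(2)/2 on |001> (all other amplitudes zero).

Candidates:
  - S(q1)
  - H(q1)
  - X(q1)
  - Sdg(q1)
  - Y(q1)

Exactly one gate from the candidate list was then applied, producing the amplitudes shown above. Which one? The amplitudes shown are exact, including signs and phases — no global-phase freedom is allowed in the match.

It was X(q1) that produced the state shown.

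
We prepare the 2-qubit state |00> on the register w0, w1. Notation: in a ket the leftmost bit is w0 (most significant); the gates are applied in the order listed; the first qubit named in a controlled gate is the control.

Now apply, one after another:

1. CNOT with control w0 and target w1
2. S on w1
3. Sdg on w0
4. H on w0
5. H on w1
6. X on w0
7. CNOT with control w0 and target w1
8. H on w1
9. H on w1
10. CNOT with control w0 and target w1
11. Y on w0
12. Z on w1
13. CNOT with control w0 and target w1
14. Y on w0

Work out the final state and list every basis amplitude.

After the circuit, the state carries amplitude -1/2 on |00>, 1/2 on |01>, 1/2 on |10>, -1/2 on |11>. Key observation: steps 7-10 multiply out to the identity, so the circuit reduces to the remaining gates.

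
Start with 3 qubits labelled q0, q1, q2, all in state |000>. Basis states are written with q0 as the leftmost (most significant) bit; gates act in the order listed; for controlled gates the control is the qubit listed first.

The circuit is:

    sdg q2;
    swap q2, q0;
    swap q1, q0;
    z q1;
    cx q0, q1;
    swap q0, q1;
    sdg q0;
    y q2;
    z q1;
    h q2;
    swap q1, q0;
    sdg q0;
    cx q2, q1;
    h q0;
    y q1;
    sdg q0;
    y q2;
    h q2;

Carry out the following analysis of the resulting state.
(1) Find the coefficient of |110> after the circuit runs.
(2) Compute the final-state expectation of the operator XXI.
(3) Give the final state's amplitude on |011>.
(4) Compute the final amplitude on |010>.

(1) |110> carries amplitude -sqrt(2)/4 in the final state.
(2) The observable XXI averages to 0.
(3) |011> carries amplitude sqrt(2)*I/4 in the final state.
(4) The amplitude on |010> is -sqrt(2)*I/4.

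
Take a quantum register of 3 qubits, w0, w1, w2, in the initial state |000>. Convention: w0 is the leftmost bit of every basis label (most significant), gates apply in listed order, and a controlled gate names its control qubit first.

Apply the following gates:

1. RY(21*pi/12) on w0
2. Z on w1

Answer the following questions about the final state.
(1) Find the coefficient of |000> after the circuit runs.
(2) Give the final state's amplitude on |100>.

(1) The amplitude on |000> is -sqrt(sqrt(2) + 2)/2.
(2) The amplitude on |100> is sqrt(2 - sqrt(2))/2.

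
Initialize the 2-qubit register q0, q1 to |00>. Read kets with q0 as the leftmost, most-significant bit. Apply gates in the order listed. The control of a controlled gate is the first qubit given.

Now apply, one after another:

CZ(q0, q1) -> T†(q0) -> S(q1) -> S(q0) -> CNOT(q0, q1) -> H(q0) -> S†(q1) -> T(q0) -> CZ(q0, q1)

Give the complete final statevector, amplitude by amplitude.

The resulting statevector has amplitude sqrt(2)/2 on |00>, 0 on |01>, sqrt(2)*exp(I*pi/4)/2 on |10>, 0 on |11>.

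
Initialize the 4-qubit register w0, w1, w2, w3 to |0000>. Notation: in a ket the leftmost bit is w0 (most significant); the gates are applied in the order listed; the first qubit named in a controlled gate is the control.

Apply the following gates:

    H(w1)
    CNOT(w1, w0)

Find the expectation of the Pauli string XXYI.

The observable XXYI averages to 0.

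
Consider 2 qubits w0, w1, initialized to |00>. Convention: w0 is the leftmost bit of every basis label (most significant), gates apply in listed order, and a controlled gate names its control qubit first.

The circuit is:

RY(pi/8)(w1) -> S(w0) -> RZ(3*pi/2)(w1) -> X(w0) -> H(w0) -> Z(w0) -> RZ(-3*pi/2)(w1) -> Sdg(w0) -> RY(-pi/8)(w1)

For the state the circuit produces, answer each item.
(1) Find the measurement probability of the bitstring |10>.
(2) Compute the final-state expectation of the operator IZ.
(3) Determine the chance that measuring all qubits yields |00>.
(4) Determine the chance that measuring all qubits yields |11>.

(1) The probability of measuring |10> is 1/2.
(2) In the final state, IZ has expectation 1.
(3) A full measurement returns |00> with probability 1/2.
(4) The probability of measuring |11> is 0.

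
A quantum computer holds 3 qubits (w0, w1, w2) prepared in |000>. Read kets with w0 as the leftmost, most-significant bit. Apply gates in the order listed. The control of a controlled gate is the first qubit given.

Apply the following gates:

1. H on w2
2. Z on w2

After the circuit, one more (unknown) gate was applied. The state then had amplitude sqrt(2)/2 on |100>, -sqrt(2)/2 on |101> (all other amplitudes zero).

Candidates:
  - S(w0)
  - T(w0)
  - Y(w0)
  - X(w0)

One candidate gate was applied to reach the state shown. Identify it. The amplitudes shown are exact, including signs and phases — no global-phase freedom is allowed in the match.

It was X(w0) that produced the state shown.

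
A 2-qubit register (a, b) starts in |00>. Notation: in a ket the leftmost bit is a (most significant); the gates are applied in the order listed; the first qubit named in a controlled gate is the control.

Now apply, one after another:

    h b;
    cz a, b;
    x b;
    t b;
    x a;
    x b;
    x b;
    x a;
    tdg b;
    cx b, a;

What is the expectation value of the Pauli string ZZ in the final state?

The expectation value of ZZ is 1. Key observation: the block from step 4 through step 9 cancels to the identity and can be dropped.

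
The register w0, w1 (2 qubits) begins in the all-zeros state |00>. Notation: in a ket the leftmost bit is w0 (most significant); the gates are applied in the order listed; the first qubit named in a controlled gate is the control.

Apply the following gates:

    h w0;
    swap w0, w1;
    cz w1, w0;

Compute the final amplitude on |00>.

|00> carries amplitude sqrt(2)/2 in the final state.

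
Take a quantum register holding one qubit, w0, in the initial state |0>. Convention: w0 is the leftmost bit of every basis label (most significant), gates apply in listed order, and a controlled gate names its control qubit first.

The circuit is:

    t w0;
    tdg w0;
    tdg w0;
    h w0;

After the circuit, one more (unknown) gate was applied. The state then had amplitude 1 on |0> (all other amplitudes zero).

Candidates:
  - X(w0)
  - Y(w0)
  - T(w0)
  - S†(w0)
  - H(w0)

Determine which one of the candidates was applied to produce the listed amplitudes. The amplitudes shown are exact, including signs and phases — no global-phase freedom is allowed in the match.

It was H(w0) that produced the state shown.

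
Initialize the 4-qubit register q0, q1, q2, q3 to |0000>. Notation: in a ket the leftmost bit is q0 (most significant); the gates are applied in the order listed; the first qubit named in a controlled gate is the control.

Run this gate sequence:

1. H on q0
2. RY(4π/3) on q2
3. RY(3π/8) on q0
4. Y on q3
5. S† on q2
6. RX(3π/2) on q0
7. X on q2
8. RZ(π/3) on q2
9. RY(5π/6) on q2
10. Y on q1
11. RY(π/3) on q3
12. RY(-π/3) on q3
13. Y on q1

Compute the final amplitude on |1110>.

The final state's coefficient on |1110> equals 0. Key observation: the block from step 10 through step 13 cancels to the identity and can be dropped.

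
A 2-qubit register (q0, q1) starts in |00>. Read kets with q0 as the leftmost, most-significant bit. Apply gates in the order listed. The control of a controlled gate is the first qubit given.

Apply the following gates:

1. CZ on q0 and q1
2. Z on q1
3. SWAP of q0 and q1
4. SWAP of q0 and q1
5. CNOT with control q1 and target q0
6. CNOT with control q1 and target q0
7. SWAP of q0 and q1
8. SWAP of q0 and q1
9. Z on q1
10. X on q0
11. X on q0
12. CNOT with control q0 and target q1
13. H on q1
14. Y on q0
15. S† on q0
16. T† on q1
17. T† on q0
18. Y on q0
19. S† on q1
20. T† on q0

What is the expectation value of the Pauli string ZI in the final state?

In the final state, ZI has expectation 1. Key observation: gates 2-9 undo each other exactly, leaving only the rest of the circuit to track.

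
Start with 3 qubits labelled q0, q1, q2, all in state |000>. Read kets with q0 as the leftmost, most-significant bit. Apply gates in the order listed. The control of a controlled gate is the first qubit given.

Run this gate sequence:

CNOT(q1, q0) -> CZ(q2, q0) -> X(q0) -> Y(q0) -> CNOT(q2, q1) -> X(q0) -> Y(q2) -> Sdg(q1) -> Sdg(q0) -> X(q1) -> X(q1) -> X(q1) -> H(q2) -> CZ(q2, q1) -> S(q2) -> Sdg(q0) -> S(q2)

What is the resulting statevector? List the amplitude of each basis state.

The final amplitudes are -sqrt(2)/2 on |110>, sqrt(2)/2 on |111>, and 0 on every other basis state.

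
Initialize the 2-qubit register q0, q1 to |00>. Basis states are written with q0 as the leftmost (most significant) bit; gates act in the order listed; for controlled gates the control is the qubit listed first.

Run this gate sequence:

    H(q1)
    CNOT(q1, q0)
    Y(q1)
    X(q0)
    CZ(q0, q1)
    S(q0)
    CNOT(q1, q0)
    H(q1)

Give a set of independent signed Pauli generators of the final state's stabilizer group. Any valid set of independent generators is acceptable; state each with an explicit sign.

The stabilizer group can be generated by -IY, +ZI, among other valid generating sets.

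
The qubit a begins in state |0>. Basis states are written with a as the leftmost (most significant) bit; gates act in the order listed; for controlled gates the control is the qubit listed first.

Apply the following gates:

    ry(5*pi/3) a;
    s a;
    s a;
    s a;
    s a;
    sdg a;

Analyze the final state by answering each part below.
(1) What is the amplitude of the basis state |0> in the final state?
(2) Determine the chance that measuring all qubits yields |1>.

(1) The final state's coefficient on |0> equals -sqrt(3)/2. Key observation: gates 2-5 undo each other exactly, leaving only the rest of the circuit to track.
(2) Outcome |1> occurs with probability 1/4.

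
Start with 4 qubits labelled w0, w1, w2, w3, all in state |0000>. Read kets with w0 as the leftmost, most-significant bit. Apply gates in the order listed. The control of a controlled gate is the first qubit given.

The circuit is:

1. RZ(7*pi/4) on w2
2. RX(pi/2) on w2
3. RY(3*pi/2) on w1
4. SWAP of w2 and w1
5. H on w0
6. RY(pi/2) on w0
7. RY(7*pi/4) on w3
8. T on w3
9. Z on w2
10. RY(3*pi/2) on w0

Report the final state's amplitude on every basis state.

The resulting statevector has amplitude sqrt(2*sqrt(2) + 4)*exp(I*pi/8)/8 on |0000>, -sqrt(4 - 2*sqrt(2))*exp(3*I*pi/8)/8 on |0001>, sqrt(2*sqrt(2) + 4)*exp(I*pi/8)/8 on |0010>, -sqrt(4 - 2*sqrt(2))*exp(3*I*pi/8)/8 on |0011>, -sqrt(2*sqrt(2) + 4)*exp(5*I*pi/8)/8 on |0100>, sqrt(4 - 2*sqrt(2))*exp(7*I*pi/8)/8 on |0101>, -sqrt(2*sqrt(2) + 4)*exp(5*I*pi/8)/8 on |0110>, sqrt(4 - 2*sqrt(2))*exp(7*I*pi/8)/8 on |0111>, sqrt(2*sqrt(2) + 4)*exp(I*pi/8)/8 on |1000>, -sqrt(4 - 2*sqrt(2))*exp(3*I*pi/8)/8 on |1001>, sqrt(2*sqrt(2) + 4)*exp(I*pi/8)/8 on |1010>, -sqrt(4 - 2*sqrt(2))*exp(3*I*pi/8)/8 on |1011>, -sqrt(2*sqrt(2) + 4)*exp(5*I*pi/8)/8 on |1100>, sqrt(4 - 2*sqrt(2))*exp(7*I*pi/8)/8 on |1101>, -sqrt(2*sqrt(2) + 4)*exp(5*I*pi/8)/8 on |1110>, sqrt(4 - 2*sqrt(2))*exp(7*I*pi/8)/8 on |1111>.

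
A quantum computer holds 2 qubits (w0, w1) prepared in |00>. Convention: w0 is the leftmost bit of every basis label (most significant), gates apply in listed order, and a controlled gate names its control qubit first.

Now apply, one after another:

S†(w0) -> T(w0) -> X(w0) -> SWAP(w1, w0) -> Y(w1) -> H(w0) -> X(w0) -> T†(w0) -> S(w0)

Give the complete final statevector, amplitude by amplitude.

The resulting statevector has amplitude -sqrt(2)*I/2 on |00>, 0 on |01>, -sqrt(2)*exp(3*I*pi/4)/2 on |10>, 0 on |11>.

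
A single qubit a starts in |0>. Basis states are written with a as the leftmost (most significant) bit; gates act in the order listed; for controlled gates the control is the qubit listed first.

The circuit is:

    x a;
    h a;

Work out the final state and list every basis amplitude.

The resulting statevector has amplitude sqrt(2)/2 on |0>, -sqrt(2)/2 on |1>.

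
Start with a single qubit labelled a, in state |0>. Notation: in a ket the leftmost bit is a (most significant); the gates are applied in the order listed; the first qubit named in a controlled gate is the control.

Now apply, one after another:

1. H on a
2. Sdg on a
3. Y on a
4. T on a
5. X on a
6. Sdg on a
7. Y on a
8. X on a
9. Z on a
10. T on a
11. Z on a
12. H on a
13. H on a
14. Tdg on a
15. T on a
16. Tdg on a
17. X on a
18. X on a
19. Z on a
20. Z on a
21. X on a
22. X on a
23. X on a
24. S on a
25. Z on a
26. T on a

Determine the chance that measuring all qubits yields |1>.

Outcome |1> occurs with probability 1/2.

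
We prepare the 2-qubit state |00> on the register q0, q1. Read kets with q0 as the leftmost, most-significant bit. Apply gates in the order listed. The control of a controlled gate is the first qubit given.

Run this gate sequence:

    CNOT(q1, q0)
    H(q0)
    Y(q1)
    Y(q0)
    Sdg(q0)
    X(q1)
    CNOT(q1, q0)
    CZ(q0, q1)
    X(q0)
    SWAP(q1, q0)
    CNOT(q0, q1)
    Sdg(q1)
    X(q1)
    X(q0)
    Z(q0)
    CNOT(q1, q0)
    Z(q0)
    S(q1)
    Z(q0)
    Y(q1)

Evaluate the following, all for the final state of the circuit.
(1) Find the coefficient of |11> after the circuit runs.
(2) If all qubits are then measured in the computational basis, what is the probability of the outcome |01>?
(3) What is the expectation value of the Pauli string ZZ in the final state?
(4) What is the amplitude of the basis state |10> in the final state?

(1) |11> carries amplitude -sqrt(2)/2 in the final state.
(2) The probability of measuring |01> is 0.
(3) In the final state, ZZ has expectation 1.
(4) The final state's coefficient on |10> equals 0.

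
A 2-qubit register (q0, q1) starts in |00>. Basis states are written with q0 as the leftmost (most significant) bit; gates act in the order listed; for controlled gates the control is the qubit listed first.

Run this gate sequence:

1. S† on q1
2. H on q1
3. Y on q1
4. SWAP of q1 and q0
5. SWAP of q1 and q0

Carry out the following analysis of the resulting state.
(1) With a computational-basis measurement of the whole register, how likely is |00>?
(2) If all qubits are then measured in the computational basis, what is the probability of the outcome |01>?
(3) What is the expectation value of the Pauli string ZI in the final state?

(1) Outcome |00> occurs with probability 1/2.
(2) A full measurement returns |01> with probability 1/2.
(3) The expectation value of ZI is 1.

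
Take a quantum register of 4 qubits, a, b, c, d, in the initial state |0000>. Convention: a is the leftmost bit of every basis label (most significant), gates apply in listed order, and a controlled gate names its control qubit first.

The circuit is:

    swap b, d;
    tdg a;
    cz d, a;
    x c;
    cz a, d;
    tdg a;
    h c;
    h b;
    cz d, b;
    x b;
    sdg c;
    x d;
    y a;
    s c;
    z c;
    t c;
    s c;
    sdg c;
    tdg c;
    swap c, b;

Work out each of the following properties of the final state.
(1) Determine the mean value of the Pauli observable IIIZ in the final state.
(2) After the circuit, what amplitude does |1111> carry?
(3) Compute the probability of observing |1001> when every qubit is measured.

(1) The observable IIIZ averages to -1. Key observation: steps 16-19 multiply out to the identity, so the circuit reduces to the remaining gates.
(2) The amplitude on |1111> is I/2.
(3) Outcome |1001> occurs with probability 1/4.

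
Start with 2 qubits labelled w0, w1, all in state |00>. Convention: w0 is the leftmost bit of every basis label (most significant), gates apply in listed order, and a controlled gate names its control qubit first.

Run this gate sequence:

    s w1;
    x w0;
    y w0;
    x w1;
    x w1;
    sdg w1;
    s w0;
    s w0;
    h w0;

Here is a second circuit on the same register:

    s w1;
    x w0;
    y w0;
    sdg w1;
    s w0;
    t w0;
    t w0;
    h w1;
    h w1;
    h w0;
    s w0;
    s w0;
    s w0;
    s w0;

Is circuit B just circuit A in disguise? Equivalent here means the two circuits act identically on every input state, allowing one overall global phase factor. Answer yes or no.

Yes, they are equivalent — the unitaries differ by at most a global phase.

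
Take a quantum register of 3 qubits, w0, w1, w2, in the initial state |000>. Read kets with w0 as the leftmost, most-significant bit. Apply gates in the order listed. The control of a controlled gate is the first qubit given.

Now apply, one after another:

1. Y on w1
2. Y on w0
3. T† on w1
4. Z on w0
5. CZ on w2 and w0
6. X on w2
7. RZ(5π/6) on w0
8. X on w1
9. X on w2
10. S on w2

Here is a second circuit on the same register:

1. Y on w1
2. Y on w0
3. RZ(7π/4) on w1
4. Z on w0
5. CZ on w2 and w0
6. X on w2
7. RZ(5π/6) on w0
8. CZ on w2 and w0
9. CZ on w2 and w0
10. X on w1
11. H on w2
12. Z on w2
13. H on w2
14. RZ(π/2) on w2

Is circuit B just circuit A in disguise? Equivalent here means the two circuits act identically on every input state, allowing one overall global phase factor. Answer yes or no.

Yes — the two circuits implement the same unitary up to a global phase.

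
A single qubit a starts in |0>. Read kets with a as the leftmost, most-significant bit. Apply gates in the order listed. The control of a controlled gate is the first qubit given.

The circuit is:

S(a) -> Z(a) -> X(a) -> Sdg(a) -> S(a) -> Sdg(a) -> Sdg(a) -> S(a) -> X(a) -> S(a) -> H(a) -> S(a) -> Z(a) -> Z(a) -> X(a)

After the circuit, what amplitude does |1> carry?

|1> carries amplitude -sqrt(2)*I/2 in the final state.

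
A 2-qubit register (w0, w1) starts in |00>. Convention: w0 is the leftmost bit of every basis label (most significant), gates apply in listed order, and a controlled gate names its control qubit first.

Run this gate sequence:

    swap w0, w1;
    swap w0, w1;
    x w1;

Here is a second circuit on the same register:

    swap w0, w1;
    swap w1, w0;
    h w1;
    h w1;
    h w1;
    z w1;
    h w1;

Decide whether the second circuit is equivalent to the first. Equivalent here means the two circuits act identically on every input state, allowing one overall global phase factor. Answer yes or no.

Yes, they are equivalent — the unitaries differ by at most a global phase.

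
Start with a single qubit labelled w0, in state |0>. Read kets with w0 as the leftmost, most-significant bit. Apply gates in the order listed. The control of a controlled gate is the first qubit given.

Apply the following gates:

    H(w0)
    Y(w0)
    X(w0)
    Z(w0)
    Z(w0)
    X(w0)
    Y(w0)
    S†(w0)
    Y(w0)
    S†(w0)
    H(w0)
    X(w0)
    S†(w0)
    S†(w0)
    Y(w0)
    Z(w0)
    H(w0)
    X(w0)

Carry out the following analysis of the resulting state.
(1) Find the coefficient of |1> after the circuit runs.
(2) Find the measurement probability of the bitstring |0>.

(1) The final state's coefficient on |1> equals sqrt(2)*I/2. Key observation: steps 2-7 multiply out to the identity, so the circuit reduces to the remaining gates.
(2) Outcome |0> occurs with probability 1/2.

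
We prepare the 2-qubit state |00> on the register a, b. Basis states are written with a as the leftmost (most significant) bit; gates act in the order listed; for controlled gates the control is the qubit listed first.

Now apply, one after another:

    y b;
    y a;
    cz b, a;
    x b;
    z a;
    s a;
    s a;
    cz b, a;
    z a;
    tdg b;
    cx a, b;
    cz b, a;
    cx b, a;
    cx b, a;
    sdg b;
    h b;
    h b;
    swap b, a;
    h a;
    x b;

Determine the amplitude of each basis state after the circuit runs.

The final amplitudes are -sqrt(2)*I/2 on |00>, 0 on |01>, sqrt(2)*I/2 on |10>, 0 on |11>.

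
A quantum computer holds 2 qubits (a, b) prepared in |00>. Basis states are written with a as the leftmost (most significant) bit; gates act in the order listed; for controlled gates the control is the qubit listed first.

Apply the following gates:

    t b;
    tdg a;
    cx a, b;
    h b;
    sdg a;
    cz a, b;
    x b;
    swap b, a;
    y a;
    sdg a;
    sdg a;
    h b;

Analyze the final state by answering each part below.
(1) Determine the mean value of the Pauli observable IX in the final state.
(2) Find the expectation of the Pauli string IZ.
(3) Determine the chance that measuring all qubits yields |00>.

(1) The expectation value of IX is 1.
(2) The observable IZ averages to 0.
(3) A full measurement returns |00> with probability 1/4.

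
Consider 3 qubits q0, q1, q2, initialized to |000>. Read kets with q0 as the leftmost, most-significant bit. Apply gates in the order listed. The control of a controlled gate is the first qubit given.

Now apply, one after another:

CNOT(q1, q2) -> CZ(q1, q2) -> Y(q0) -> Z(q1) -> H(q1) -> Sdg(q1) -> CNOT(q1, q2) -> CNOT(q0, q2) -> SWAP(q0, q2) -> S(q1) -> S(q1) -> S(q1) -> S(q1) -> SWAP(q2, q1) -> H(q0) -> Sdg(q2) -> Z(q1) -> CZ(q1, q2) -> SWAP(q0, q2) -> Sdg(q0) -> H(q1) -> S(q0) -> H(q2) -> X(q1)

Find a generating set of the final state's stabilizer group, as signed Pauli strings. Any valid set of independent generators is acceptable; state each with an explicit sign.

The final state is stabilized by the group generated by +XIX, -IXI, -ZIZ; other independent generating sets are equally valid. Key observation: steps 10-13 multiply out to the identity, so the circuit reduces to the remaining gates.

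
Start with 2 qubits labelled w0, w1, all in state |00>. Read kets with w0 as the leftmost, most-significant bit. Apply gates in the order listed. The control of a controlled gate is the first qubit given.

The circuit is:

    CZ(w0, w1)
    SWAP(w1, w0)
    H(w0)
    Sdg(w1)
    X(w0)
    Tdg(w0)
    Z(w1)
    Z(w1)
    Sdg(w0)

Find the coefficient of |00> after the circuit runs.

The final state's coefficient on |00> equals sqrt(2)/2.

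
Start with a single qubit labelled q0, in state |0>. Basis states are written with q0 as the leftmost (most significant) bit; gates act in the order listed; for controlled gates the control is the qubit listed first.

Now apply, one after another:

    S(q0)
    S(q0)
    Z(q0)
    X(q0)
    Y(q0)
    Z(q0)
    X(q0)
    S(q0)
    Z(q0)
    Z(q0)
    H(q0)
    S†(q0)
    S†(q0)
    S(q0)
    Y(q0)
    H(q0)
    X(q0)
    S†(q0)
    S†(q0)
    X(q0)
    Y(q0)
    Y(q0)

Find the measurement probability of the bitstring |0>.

The probability of measuring |0> is 1/2.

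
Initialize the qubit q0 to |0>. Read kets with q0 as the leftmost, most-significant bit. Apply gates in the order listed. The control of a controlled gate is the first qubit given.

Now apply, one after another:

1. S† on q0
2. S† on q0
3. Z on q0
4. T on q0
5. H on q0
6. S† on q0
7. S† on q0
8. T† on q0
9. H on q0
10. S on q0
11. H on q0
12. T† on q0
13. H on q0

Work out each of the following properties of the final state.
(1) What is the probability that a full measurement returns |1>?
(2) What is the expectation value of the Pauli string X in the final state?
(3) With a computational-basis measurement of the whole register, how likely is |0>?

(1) The probability of measuring |1> is 3/4.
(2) The observable X averages to sqrt(2)/2.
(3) Outcome |0> occurs with probability 1/4.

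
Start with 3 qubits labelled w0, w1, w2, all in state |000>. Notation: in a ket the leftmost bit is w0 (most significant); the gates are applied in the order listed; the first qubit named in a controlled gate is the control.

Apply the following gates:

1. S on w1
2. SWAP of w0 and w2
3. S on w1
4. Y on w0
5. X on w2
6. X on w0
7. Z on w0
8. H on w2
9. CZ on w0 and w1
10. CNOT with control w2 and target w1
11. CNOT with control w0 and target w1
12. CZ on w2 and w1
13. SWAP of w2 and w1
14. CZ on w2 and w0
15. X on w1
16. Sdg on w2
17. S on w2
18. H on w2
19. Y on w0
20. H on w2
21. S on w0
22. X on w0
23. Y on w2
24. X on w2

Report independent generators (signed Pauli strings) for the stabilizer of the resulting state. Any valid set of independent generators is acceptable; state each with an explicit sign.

One valid set of independent stabilizer generators is -IXX, +ZII, -IZZ (any independent generating set of the same group is equally correct).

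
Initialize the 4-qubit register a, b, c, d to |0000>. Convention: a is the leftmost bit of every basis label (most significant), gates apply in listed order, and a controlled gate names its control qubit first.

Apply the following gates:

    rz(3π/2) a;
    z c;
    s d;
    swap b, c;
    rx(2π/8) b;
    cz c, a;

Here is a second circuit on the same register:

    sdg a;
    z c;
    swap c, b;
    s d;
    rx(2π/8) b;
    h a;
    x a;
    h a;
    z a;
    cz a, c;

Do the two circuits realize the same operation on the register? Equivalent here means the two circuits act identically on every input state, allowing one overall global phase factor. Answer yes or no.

Yes: on every input state the two circuits agree up to one overall phase factor.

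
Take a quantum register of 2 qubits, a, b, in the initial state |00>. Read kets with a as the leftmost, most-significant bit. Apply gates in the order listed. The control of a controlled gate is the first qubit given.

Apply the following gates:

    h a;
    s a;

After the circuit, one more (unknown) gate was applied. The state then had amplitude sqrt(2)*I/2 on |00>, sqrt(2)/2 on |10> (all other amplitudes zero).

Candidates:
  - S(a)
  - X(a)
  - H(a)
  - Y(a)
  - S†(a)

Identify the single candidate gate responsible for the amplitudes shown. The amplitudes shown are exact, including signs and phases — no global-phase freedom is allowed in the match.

The applied gate was X(a).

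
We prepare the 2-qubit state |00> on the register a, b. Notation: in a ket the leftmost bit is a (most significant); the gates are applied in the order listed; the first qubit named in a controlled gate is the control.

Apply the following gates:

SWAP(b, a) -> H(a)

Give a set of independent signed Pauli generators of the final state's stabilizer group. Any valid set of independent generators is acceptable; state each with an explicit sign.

The stabilizer group can be generated by +XI, +IZ, among other valid generating sets.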